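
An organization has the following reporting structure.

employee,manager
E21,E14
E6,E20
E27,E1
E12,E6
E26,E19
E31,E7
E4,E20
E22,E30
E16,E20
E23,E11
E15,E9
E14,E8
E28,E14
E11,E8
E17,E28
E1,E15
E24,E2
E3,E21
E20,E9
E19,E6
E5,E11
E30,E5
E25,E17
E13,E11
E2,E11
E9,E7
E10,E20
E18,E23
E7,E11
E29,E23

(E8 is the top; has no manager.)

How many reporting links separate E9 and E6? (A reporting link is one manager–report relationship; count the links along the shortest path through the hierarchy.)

E6 is in E9's organization: the chain from E6 up to E9 is E6 → E20 → E9, which is 2 links.

2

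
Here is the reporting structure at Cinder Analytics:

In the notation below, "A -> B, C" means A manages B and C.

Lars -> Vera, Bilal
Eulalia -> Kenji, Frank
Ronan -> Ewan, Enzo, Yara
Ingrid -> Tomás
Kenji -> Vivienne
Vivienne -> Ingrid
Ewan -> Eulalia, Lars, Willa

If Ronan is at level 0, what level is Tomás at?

6

Chain from Tomás up to Ronan: Tomás → Ingrid → Vivienne → Kenji → Eulalia → Ewan → Ronan. That is 6 steps up, so Tomás is 6 levels below Ronan.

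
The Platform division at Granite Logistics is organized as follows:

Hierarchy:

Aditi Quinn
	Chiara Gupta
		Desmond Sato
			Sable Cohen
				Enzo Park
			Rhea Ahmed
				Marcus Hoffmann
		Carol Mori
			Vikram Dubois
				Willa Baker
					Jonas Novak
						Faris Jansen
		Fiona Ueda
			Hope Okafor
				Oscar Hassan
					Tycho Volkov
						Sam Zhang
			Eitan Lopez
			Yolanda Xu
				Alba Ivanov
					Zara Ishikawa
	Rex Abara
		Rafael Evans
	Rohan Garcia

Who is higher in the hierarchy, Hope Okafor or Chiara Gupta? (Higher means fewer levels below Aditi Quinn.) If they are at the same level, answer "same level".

Chiara Gupta

Hope Okafor is 3 levels below Aditi Quinn; Chiara Gupta is 1. Chiara Gupta is higher.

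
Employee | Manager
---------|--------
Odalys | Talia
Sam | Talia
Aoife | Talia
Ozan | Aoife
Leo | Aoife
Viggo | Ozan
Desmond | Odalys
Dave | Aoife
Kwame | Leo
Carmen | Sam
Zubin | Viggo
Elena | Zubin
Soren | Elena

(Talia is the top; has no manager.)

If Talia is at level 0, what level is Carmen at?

Chain from Carmen up to Talia: Carmen → Sam → Talia. That is 2 steps up, so Carmen is 2 levels below Talia.

2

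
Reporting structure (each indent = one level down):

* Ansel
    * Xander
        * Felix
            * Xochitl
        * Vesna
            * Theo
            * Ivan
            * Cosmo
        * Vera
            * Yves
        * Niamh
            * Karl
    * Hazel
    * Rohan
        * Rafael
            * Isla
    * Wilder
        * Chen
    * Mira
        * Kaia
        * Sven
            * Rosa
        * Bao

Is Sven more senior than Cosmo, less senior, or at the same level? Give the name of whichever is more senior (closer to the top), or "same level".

Sven is 2 levels below Ansel; Cosmo is 3. Sven is higher.

Sven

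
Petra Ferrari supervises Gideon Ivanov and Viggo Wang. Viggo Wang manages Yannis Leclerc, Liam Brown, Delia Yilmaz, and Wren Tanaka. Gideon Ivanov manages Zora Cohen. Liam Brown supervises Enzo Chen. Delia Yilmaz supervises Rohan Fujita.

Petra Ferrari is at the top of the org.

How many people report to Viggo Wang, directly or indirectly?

6

Viggo Wang directly manages Yannis Leclerc, Liam Brown, Delia Yilmaz, Wren Tanaka. Yannis Leclerc has no reports. Under Liam Brown: Enzo Chen (1). Under Delia Yilmaz: Rohan Fujita (1). Wren Tanaka has no reports. So Viggo Wang's organization is 4 direct reports plus everyone under them: 1 + 2 + 2 + 1 = 6.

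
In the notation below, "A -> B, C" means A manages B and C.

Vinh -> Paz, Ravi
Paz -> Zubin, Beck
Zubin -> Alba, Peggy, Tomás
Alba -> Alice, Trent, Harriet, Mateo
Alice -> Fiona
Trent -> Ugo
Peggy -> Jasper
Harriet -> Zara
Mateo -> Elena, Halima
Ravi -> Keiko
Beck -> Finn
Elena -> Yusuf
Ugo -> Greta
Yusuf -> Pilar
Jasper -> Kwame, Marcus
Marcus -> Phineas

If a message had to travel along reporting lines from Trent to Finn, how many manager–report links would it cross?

Trent is 3 levels below Paz, and Finn is 2 levels below Paz (their lowest common manager). The shortest path runs up from Trent to Paz and back down to Finn: 3 + 2 = 5 links.

5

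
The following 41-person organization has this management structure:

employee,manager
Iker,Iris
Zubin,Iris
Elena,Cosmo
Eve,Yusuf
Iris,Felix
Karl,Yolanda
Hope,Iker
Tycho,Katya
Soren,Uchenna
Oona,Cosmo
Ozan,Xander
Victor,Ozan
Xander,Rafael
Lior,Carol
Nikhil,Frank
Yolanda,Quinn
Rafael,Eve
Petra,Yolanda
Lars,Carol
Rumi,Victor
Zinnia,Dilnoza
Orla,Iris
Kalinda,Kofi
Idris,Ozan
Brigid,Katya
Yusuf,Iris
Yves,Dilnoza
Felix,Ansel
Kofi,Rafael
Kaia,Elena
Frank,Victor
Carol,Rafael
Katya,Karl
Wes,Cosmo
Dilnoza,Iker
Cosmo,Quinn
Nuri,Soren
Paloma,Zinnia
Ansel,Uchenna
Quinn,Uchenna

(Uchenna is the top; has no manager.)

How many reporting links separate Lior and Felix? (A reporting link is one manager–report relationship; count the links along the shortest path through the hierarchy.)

6

Lior is in Felix's organization: the chain from Lior up to Felix is Lior → Carol → Rafael → Eve → Yusuf → Iris → Felix, which is 6 links.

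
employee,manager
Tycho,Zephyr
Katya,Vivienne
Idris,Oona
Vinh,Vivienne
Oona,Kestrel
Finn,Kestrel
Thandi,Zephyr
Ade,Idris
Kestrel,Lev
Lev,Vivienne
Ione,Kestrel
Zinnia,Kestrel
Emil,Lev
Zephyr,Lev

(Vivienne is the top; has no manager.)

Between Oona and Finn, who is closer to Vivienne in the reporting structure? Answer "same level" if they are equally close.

same level

Both Oona and Finn are 3 levels below Vivienne.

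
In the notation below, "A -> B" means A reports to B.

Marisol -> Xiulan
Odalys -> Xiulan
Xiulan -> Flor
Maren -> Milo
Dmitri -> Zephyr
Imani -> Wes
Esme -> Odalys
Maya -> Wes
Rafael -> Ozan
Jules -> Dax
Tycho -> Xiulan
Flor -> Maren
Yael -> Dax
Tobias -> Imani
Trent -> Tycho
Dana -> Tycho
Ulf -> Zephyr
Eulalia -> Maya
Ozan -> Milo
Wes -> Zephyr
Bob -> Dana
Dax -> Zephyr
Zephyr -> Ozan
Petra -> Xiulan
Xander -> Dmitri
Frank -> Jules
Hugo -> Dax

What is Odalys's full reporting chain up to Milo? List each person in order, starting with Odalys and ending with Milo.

Odalys -> Xiulan -> Flor -> Maren -> Milo

Odalys reports to Xiulan. Xiulan reports to Flor. Flor reports to Maren. Maren reports to Milo. Milo is at the top.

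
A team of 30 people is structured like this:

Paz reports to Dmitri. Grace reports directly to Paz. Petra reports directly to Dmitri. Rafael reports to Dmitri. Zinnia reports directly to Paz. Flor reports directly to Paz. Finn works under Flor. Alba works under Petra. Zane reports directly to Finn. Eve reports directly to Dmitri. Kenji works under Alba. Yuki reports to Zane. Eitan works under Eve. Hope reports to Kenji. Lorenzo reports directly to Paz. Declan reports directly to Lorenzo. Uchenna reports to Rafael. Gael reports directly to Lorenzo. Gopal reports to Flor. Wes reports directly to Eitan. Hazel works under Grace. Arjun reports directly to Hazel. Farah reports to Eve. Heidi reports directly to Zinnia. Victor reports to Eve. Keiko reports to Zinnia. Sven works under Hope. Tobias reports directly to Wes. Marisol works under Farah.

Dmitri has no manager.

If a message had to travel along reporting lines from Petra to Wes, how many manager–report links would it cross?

Petra is 1 level below Dmitri, and Wes is 3 levels below Dmitri (their lowest common manager). The shortest path runs up from Petra to Dmitri and back down to Wes: 1 + 3 = 4 links.

4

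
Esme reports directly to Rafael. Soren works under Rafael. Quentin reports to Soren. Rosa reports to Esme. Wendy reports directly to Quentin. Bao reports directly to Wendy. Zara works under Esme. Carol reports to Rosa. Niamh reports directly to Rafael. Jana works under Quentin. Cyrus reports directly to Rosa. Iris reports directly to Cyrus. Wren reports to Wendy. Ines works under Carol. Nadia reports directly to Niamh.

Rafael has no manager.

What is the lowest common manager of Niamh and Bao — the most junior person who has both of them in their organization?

Rafael

Niamh's chain of managers is Rafael. Bao's chain of managers is Wendy, Quentin, Soren, Rafael. The first manager that appears in both chains is Rafael.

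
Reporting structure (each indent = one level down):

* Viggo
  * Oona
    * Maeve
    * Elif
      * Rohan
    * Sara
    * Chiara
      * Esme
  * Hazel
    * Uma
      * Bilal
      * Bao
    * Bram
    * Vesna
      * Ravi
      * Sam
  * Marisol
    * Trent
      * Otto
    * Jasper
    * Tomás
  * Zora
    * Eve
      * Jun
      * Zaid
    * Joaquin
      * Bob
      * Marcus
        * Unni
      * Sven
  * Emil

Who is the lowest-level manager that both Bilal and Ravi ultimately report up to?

Hazel

Bilal's chain of managers is Uma, Hazel, Viggo. Ravi's chain of managers is Vesna, Hazel, Viggo. The first manager that appears in both chains is Hazel.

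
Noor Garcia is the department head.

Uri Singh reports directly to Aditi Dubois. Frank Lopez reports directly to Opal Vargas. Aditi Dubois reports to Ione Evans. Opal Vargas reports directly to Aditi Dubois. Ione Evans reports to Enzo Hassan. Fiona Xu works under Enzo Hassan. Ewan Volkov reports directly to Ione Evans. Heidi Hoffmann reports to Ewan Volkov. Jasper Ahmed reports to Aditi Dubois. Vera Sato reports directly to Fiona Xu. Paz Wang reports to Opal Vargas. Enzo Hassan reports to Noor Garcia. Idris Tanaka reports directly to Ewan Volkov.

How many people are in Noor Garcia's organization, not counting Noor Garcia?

Noor Garcia directly manages Enzo Hassan. Under Enzo Hassan: Fiona Xu, Vera Sato, Ione Evans, Aditi Dubois, Uri Singh, Jasper Ahmed, Opal Vargas, Frank Lopez, Paz Wang, Ewan Volkov, Idris Tanaka, Heidi Hoffmann (12). That's 13 in total.

13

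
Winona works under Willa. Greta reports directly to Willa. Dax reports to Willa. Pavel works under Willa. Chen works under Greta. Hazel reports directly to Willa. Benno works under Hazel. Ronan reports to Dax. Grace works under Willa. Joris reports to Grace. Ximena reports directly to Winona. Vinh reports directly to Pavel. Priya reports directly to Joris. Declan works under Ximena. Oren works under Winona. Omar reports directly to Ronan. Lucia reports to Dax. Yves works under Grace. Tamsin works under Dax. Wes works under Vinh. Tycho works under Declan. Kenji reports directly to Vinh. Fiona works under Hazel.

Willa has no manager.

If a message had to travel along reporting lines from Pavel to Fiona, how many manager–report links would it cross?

Pavel is 1 level below Willa, and Fiona is 2 levels below Willa (their lowest common manager). The shortest path runs up from Pavel to Willa and back down to Fiona: 1 + 2 = 3 links.

3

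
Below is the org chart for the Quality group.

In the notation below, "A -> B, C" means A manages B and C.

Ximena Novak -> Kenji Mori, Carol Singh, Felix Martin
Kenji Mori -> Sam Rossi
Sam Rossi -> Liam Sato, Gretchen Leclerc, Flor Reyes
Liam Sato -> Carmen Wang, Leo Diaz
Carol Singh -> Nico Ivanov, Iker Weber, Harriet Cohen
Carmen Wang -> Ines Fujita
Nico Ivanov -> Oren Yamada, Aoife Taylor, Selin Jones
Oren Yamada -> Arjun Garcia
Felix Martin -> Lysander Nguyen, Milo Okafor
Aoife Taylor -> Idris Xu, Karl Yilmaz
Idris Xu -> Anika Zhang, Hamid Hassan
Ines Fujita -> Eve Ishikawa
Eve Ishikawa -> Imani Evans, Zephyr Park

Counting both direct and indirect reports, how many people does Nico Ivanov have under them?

Nico Ivanov directly manages Oren Yamada, Aoife Taylor, Selin Jones. Under Oren Yamada: Arjun Garcia (1). Under Aoife Taylor: Karl Yilmaz, Idris Xu, Hamid Hassan, Anika Zhang (4). Selin Jones has no reports. So Nico Ivanov's organization is 3 direct reports plus everyone under them: 2 + 5 + 1 = 8.

8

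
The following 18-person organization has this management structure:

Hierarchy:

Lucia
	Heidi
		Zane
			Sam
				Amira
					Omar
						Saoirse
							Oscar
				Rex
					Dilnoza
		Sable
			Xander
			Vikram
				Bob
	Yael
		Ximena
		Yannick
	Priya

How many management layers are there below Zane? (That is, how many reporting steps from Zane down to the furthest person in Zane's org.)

5

The longest chain under Zane runs Zane → Sam → Amira → Omar → Saoirse → Oscar, which is 5 levels below Zane.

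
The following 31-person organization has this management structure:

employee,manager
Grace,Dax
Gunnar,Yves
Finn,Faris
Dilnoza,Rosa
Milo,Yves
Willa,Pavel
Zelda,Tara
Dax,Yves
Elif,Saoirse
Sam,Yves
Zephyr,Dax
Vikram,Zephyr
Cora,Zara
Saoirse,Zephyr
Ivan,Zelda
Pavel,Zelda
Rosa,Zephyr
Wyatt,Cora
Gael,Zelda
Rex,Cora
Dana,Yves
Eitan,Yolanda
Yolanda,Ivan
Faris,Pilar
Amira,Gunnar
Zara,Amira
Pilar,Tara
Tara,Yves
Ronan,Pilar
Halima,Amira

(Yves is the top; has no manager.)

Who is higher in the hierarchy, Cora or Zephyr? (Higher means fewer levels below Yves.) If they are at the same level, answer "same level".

Zephyr

Cora is 4 levels below Yves; Zephyr is 2. Zephyr is higher.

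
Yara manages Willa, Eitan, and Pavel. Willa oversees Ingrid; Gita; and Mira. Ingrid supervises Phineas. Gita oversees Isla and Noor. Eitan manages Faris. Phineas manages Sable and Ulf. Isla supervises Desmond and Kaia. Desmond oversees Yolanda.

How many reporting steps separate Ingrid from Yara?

Chain from Ingrid up to Yara: Ingrid → Willa → Yara. That is 2 steps up, so Ingrid is 2 levels below Yara.

2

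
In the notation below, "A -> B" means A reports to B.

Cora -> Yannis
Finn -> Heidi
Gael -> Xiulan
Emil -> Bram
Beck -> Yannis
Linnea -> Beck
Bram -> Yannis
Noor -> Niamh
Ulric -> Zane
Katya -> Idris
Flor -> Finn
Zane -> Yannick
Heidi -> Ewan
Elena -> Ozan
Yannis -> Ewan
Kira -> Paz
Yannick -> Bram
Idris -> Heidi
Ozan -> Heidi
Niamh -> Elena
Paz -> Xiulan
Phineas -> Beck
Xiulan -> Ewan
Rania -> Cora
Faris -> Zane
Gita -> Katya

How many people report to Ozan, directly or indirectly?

Ozan directly manages Elena. Under Elena: Niamh, Noor (2). That's 3 in total.

3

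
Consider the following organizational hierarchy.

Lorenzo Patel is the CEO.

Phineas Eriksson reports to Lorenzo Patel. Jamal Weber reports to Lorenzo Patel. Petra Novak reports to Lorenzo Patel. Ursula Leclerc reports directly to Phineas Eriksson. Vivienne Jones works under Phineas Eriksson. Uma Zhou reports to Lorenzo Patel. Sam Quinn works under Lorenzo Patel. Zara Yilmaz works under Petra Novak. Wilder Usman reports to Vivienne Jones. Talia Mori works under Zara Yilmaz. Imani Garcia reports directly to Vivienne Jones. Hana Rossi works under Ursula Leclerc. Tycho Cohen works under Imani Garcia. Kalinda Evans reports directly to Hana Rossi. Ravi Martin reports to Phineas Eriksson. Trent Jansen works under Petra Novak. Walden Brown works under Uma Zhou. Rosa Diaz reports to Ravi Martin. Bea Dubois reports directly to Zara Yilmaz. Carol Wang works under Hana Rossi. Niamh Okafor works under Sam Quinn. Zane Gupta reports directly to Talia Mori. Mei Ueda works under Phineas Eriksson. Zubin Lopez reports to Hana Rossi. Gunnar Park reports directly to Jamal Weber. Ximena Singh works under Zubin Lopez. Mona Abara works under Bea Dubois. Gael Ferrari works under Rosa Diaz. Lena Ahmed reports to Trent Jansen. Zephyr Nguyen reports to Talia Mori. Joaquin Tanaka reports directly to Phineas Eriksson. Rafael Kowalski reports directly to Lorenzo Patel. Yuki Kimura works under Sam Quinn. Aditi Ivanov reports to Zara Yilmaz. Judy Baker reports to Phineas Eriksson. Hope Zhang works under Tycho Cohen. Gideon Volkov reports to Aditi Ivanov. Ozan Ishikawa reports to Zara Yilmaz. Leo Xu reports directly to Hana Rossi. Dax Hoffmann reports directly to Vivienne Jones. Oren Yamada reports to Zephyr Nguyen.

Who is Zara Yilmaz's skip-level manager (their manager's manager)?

Lorenzo Patel

Zara Yilmaz reports to Petra Novak, and Petra Novak reports to Lorenzo Patel. So Zara Yilmaz's skip-level manager is Lorenzo Patel.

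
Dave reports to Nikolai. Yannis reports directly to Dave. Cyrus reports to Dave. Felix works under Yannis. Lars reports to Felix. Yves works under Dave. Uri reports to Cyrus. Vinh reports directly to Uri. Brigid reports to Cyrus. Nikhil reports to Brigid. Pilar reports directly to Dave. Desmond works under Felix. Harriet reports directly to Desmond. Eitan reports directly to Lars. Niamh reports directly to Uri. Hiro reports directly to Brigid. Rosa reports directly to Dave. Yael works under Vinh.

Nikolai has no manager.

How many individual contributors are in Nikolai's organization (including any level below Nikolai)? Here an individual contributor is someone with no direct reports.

The people in Nikolai's organization with no one reporting to them are Rosa, Pilar, Yves, Hiro, Nikhil, Niamh, Yael, Harriet, Eitan. That is 9.

9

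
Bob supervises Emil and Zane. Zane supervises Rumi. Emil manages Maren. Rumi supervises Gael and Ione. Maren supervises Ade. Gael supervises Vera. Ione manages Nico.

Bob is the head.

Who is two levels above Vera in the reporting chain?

Rumi

Vera reports to Gael, and Gael reports to Rumi. So Vera's skip-level manager is Rumi.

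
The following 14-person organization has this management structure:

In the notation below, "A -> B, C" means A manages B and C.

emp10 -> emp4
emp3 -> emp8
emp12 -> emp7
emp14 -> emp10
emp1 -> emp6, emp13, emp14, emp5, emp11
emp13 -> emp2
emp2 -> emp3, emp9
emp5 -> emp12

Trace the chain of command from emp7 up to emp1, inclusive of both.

emp7 -> emp12 -> emp5 -> emp1

emp7 reports to emp12. emp12 reports to emp5. emp5 reports to emp1. emp1 is at the top.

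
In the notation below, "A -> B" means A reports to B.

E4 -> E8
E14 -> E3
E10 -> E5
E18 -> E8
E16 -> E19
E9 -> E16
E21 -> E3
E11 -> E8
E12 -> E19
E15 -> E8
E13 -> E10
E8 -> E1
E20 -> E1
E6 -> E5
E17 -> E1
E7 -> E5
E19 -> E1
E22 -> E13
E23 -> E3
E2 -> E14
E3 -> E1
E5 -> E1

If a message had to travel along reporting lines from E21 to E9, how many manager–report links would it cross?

5

E21 is 2 levels below E1, and E9 is 3 levels below E1 (their lowest common manager). The shortest path runs up from E21 to E1 and back down to E9: 2 + 3 = 5 links.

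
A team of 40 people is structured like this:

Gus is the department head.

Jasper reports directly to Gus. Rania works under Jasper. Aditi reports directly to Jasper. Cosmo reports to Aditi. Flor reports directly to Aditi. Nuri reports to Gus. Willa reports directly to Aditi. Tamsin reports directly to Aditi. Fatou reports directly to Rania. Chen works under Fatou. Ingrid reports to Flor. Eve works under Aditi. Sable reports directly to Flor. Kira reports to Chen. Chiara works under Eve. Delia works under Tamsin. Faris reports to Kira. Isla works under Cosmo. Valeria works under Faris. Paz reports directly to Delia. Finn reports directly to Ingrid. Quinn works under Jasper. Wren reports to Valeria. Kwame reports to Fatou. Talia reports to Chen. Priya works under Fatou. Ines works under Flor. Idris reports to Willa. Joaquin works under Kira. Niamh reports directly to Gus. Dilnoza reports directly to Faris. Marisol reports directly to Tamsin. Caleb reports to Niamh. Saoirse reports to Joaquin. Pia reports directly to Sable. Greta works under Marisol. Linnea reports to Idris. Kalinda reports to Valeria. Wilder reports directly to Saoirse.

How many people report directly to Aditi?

Aditi directly manages Cosmo, Flor, Willa, Tamsin, Eve. That is 5 direct reports.

5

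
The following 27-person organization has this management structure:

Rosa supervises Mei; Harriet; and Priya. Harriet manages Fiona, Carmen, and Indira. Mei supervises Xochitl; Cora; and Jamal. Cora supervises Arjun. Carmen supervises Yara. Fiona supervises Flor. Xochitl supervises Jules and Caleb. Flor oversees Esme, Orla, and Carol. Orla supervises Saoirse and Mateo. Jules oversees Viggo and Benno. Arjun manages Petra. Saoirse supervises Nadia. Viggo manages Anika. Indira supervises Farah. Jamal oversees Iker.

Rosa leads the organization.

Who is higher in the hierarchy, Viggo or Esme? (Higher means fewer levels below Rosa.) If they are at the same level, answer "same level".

Both Viggo and Esme are 4 levels below Rosa.

same level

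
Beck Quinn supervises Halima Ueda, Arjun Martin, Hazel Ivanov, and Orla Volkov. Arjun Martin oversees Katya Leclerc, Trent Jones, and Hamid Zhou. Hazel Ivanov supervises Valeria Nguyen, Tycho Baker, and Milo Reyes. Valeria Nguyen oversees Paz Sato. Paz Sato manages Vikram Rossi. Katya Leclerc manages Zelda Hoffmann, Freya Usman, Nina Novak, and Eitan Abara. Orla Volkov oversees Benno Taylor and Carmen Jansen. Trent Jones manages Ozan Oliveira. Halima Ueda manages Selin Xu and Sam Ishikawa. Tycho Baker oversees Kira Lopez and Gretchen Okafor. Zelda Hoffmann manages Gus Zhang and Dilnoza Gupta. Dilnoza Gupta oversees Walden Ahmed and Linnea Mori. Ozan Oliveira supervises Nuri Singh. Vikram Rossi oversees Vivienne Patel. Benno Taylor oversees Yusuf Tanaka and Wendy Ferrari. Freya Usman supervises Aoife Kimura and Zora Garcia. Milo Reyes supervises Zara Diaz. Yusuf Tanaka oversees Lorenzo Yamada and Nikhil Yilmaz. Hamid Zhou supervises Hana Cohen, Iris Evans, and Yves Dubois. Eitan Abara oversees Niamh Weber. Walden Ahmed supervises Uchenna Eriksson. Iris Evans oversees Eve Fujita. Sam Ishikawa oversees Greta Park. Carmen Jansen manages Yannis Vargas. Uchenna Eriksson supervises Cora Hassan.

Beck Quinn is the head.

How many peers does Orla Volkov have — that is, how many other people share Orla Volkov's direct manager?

3

Orla Volkov reports to Beck Quinn. Beck Quinn's other direct reports are Arjun Martin, Hazel Ivanov, Halima Ueda — 3 peers.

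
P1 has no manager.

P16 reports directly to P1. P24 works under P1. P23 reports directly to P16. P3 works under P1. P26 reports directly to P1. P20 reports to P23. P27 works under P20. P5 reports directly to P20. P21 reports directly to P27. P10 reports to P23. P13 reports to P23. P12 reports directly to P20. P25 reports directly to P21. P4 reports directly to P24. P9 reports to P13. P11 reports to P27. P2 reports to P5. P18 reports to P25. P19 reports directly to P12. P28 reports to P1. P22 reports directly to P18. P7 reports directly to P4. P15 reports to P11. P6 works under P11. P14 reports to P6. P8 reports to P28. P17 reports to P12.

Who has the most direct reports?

Direct-report counts: P1 has 5; P28 has 1; P24 has 1; P4 has 1; P16 has 1; P23 has 3; P13 has 1; P20 has 3; P12 has 2; P5 has 1; P27 has 2; P11 has 2; P6 has 1; P21 has 1; P25 has 1; P18 has 1. The largest is 5, held by P1.

P1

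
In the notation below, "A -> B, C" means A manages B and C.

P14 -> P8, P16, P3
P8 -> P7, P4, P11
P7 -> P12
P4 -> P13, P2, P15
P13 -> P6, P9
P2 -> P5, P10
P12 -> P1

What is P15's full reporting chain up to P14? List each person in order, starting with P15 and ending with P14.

P15 -> P4 -> P8 -> P14

P15 reports to P4. P4 reports to P8. P8 reports to P14. P14 is at the top.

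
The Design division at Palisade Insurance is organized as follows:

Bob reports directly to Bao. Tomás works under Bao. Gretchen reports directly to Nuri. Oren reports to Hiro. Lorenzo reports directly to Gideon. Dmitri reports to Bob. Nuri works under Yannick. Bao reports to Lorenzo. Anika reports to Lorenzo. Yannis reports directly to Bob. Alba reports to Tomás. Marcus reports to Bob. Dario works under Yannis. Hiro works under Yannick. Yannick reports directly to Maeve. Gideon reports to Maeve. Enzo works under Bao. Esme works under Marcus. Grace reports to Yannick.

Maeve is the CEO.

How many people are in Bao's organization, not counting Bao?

9

Bao directly manages Tomás, Bob, Enzo. Under Tomás: Alba (1). Under Bob: Dmitri, Yannis, Dario, Marcus, Esme (5). Enzo has no reports. So Bao's organization is 3 direct reports plus everyone under them: 2 + 6 + 1 = 9.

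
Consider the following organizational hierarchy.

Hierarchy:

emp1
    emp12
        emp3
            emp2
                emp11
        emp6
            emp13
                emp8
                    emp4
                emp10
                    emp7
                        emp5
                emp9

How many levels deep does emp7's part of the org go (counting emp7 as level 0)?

1

The longest chain under emp7 runs emp7 → emp5, which is 1 level below emp7.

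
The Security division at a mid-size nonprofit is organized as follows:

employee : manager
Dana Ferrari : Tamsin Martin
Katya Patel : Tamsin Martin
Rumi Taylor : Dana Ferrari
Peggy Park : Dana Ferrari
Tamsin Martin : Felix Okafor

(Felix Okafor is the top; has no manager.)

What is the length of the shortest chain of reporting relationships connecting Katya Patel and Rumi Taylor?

Katya Patel is 1 level below Tamsin Martin, and Rumi Taylor is 2 levels below Tamsin Martin (their lowest common manager). The shortest path runs up from Katya Patel to Tamsin Martin and back down to Rumi Taylor: 1 + 2 = 3 links.

3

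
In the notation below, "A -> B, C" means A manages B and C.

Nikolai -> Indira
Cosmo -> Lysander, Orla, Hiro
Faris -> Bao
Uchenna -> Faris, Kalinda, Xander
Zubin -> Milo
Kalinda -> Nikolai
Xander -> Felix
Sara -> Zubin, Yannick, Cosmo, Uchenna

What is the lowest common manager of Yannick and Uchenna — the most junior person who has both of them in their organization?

Yannick's chain of managers is Sara. Uchenna's chain of managers is Sara. The first manager that appears in both chains is Sara.

Sara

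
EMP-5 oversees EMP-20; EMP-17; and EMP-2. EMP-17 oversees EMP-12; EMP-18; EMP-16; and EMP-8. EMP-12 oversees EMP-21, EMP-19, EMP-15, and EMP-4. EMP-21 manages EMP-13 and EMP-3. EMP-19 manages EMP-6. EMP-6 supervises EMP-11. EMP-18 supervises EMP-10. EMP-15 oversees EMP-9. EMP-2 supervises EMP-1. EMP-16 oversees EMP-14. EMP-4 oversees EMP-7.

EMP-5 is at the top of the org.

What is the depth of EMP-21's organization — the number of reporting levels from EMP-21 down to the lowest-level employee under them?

1

The longest chain under EMP-21 runs EMP-21 → EMP-3, which is 1 level below EMP-21.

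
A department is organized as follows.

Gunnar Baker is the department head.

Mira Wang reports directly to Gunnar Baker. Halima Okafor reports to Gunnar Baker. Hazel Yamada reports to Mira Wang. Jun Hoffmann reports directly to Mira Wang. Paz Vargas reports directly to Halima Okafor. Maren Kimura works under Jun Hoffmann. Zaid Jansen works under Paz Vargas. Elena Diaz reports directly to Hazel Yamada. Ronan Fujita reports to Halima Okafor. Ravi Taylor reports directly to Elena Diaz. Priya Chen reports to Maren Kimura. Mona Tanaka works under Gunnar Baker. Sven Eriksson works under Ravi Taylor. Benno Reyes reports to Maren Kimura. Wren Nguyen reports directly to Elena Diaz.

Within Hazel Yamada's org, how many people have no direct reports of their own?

The people in Hazel Yamada's organization with no one reporting to them are Wren Nguyen, Sven Eriksson. That is 2.

2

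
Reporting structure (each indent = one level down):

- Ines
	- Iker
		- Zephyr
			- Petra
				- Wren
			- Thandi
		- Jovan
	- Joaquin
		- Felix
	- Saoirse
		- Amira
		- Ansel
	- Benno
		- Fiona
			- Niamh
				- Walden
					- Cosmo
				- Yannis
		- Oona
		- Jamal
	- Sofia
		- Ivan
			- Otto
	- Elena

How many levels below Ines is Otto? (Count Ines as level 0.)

3

Chain from Otto up to Ines: Otto → Ivan → Sofia → Ines. That is 3 steps up, so Otto is 3 levels below Ines.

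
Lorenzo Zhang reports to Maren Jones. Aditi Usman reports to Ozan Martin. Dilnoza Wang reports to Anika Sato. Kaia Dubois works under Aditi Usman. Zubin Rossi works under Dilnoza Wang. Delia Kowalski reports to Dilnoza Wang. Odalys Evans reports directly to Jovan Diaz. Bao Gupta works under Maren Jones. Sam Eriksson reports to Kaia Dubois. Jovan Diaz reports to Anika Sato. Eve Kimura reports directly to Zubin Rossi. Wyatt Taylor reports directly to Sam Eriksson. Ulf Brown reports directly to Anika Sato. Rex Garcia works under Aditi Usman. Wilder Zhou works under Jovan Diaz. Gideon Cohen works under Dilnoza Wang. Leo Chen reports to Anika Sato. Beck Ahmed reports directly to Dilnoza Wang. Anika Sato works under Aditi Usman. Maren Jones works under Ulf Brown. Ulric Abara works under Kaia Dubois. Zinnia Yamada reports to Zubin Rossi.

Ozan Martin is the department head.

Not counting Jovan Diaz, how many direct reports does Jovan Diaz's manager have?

3

Jovan Diaz reports to Anika Sato. Anika Sato's other direct reports are Dilnoza Wang, Leo Chen, Ulf Brown — 3 peers.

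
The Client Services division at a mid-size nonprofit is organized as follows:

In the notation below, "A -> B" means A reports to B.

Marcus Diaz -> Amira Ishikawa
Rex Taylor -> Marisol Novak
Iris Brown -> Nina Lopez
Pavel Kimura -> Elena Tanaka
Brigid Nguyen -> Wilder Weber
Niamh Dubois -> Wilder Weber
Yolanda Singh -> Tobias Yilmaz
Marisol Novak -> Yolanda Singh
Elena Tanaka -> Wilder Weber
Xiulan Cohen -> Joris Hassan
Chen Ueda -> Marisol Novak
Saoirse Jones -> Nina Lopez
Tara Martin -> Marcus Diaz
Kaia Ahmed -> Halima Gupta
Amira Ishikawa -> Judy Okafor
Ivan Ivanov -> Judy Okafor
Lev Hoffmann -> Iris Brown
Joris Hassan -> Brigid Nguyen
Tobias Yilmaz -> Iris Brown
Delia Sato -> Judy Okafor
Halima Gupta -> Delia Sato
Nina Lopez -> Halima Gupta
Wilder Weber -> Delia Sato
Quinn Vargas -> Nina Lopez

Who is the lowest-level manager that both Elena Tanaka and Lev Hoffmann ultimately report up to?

Elena Tanaka's chain of managers is Wilder Weber, Delia Sato, Judy Okafor. Lev Hoffmann's chain of managers is Iris Brown, Nina Lopez, Halima Gupta, Delia Sato, Judy Okafor. The first manager that appears in both chains is Delia Sato.

Delia Sato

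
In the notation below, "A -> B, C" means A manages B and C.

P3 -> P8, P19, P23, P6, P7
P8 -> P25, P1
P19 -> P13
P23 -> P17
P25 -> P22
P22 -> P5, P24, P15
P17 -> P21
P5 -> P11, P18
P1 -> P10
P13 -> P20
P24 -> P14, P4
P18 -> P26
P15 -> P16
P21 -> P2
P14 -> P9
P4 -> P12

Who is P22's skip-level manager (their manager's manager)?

P22 reports to P25, and P25 reports to P8. So P22's skip-level manager is P8.

P8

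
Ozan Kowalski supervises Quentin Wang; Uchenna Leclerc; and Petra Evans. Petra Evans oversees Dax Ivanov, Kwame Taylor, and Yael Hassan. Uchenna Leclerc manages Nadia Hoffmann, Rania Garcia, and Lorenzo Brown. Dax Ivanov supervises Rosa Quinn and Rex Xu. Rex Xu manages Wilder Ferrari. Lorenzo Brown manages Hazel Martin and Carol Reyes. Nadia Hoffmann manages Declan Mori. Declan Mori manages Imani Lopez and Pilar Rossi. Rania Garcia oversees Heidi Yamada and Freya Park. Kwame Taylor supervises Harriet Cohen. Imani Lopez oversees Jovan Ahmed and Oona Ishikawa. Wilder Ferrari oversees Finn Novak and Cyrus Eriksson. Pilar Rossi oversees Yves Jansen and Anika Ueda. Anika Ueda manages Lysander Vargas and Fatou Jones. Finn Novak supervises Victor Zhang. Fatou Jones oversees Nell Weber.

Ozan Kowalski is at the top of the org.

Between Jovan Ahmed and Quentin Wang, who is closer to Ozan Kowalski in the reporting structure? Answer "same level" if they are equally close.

Jovan Ahmed is 5 levels below Ozan Kowalski; Quentin Wang is 1. Quentin Wang is higher.

Quentin Wang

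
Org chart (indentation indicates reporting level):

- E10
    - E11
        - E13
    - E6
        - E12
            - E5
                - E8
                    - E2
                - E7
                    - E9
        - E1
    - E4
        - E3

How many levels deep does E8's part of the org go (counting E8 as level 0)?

The longest chain under E8 runs E8 → E2, which is 1 level below E8.

1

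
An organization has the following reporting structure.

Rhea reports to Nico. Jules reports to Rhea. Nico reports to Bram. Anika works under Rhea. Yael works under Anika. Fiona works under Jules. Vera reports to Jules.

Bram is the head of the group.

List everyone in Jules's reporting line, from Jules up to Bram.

Jules reports to Rhea. Rhea reports to Nico. Nico reports to Bram. Bram is at the top.

Jules -> Rhea -> Nico -> Bram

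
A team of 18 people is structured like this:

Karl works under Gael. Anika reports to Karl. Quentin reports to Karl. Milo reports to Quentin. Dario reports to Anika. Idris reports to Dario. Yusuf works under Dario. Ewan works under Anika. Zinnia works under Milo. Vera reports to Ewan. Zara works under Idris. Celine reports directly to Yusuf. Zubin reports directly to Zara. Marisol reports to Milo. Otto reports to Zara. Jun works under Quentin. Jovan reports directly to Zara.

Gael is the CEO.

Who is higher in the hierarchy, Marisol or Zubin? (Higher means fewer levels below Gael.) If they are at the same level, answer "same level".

Marisol is 4 levels below Gael; Zubin is 6. Marisol is higher.

Marisol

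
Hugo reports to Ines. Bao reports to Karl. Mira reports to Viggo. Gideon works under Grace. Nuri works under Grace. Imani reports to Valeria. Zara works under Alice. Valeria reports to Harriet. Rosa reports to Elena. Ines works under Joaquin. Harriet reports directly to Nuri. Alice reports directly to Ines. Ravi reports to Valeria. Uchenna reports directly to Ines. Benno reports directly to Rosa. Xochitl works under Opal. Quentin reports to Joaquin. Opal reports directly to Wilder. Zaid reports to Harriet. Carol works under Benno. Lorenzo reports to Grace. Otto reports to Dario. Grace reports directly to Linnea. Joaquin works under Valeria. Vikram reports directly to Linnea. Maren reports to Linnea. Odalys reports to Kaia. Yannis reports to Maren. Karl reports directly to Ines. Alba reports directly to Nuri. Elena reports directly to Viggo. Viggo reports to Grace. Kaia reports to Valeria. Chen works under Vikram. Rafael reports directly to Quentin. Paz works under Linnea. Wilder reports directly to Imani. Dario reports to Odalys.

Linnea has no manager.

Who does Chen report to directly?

Vikram

Chen reports directly to Vikram.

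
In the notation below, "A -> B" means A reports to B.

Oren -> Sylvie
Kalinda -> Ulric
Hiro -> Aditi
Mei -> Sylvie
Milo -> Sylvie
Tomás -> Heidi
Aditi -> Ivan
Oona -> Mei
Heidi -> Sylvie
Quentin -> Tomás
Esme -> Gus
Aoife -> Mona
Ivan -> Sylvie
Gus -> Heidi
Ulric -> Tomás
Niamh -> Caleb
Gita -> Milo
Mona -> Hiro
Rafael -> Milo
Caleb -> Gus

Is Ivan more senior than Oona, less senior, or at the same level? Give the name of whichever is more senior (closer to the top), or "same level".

Ivan is 1 level below Sylvie; Oona is 2. Ivan is higher.

Ivan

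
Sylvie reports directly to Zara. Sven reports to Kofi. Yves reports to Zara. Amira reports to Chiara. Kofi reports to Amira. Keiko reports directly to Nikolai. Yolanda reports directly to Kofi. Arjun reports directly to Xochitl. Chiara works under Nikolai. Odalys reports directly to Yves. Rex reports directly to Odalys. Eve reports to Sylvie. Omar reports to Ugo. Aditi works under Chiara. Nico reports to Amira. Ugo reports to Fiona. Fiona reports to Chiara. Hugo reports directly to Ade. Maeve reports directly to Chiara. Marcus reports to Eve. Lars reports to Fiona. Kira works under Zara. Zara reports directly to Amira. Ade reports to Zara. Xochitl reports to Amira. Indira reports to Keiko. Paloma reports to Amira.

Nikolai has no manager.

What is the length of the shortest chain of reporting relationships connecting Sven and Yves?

Sven is 2 levels below Amira, and Yves is 2 levels below Amira (their lowest common manager). The shortest path runs up from Sven to Amira and back down to Yves: 2 + 2 = 4 links.

4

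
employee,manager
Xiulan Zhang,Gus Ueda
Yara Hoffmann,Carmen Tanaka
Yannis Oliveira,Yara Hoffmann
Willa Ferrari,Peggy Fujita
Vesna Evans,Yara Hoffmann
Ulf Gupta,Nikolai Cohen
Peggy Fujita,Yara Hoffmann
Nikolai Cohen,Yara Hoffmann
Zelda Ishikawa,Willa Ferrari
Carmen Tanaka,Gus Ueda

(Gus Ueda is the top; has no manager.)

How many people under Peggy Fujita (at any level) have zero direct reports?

1

The only person in Peggy Fujita's organization with no one reporting to them is Zelda Ishikawa. That is 1.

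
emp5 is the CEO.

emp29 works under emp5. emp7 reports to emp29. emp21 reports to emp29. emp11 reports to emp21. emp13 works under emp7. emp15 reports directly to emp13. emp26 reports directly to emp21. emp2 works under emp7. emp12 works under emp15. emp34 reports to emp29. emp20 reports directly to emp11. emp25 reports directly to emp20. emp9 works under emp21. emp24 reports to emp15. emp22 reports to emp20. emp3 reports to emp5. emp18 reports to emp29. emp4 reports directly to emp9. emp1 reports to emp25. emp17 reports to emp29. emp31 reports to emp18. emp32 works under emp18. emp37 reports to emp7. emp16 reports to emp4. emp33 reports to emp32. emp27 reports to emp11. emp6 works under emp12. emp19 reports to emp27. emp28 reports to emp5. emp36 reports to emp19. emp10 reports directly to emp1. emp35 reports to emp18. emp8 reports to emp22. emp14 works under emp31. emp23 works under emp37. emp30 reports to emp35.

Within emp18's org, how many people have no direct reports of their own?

The people in emp18's organization with no one reporting to them are emp30, emp33, emp14. That is 3.

3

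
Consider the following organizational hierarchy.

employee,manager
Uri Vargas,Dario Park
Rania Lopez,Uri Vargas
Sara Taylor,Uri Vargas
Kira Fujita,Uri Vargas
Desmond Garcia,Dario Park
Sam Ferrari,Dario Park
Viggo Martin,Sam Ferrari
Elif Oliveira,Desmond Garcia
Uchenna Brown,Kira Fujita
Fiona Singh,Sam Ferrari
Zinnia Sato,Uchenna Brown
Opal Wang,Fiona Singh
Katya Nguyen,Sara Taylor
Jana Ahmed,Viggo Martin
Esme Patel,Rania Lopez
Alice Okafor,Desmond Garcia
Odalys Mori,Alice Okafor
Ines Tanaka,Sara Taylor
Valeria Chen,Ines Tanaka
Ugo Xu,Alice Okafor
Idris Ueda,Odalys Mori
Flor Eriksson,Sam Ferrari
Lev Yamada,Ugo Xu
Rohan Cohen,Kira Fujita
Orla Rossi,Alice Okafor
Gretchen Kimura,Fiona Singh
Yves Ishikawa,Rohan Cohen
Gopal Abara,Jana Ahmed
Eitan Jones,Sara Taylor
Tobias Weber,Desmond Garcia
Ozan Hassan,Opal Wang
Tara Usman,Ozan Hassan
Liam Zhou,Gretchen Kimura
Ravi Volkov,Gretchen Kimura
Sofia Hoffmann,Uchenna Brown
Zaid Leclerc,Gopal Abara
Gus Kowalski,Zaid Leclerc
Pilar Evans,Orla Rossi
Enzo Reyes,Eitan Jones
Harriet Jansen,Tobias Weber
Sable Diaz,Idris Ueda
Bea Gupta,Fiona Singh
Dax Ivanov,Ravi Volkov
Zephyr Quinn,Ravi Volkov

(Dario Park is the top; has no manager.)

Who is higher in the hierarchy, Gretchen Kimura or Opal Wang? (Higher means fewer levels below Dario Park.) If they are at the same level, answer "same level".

same level

Both Gretchen Kimura and Opal Wang are 3 levels below Dario Park.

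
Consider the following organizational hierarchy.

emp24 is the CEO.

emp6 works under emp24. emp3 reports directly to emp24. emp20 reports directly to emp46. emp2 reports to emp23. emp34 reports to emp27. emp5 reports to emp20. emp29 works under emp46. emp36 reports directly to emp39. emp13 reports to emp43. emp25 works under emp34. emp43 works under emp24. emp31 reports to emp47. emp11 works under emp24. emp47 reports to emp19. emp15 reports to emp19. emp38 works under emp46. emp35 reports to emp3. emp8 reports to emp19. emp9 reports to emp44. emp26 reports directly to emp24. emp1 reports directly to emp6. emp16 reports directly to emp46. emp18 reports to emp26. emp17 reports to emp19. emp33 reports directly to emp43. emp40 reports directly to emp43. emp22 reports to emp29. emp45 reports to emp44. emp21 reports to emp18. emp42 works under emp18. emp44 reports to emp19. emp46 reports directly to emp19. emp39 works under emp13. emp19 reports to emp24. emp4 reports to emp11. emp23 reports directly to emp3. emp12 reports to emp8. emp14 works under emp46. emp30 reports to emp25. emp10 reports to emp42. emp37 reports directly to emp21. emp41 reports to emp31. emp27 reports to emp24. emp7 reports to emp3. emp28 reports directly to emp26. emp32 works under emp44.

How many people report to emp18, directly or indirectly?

emp18 directly manages emp42, emp21. Under emp42: emp10 (1). Under emp21: emp37 (1). So emp18's organization is 2 direct reports plus everyone under them: 2 + 2 = 4.

4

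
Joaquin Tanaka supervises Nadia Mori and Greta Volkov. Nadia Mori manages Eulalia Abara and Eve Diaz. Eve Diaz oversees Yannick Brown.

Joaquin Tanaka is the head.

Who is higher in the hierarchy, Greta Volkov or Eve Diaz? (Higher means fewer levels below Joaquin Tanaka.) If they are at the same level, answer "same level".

Greta Volkov

Greta Volkov is 1 level below Joaquin Tanaka; Eve Diaz is 2. Greta Volkov is higher.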